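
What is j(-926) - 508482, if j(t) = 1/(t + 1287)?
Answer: -183562001/361 ≈ -5.0848e+5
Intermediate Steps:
j(t) = 1/(1287 + t)
j(-926) - 508482 = 1/(1287 - 926) - 508482 = 1/361 - 508482 = -183562001/361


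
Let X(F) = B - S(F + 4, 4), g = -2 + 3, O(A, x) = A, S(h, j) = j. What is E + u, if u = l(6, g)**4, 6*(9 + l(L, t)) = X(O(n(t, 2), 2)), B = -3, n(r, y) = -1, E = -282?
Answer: 13480369/1296 ≈ 10402.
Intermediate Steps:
g = 1
X(F) = -7 (X(F) = -3 - 1*4 = -3 - 4 = -7)
l(L, t) = -61/6 (l(L, t) = -9 + (1/6)*(-7) = -9 - 7/6 = -61/6)
u = 13845841/1296 (u = (-61/6)**4 = 13845841/1296 ≈ 10684.)
E + u = -282 + 13845841/1296 = 13480369/1296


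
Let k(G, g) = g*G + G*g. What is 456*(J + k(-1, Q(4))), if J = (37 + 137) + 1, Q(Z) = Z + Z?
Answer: 72504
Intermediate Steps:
Q(Z) = 2*Z
k(G, g) = 2*G*g (k(G, g) = G*g + G*g = 2*G*g)
J = 175 (J = 174 + 1 = 175)
456*(J + k(-1, Q(4))) = 456*(175 + 2*(-1)*(2*4)) = 456*(175 + 2*(-1)*8) = 456*(175 - 16) = 456*159 = 72504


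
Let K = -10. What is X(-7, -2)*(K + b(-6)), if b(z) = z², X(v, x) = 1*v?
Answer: -182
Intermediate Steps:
X(v, x) = v
X(-7, -2)*(K + b(-6)) = -7*(-10 + (-6)²) = -7*(-10 + 36) = -7*26 = -182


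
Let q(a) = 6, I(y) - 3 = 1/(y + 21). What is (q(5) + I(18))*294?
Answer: 34496/13 ≈ 2653.5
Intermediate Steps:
I(y) = 3 + 1/(21 + y) (I(y) = 3 + 1/(y + 21) = 3 + 1/(21 + y))
(q(5) + I(18))*294 = (6 + (64 + 3*18)/(21 + 18))*294 = (6 + (64 + 54)/39)*294 = (6 + (1/39)*118)*294 = (6 + 118/39)*294 = (352/39)*294 = 34496/13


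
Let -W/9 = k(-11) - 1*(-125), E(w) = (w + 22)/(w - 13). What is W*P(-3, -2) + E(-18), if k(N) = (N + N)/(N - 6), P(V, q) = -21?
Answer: 12579205/527 ≈ 23869.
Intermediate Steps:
k(N) = 2*N/(-6 + N) (k(N) = (2*N)/(-6 + N) = 2*N/(-6 + N))
E(w) = (22 + w)/(-13 + w)
W = -19323/17 (W = -9*(2*(-11)/(-6 - 11) - 1*(-125)) = -9*(2*(-11)/(-17) + 125) = -9*(2*(-11)*(-1/17) + 125) = -9*(22/17 + 125) = -9*2147/17 = -19323/17 ≈ -1136.6)
W*P(-3, -2) + E(-18) = -19323/17*(-21) + (22 - 18)/(-13 - 18) = 405783/17 + 4/(-31) = 405783/17 - 1/31*4 = 405783/17 - 4/31 = 12579205/527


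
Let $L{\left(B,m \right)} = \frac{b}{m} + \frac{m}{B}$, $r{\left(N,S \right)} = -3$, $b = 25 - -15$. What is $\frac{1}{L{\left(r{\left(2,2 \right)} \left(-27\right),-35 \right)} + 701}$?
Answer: $\frac{567}{396574} \approx 0.0014297$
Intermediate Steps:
$b = 40$ ($b = 25 + 15 = 40$)
$L{\left(B,m \right)} = \frac{40}{m} + \frac{m}{B}$
$\frac{1}{L{\left(r{\left(2,2 \right)} \left(-27\right),-35 \right)} + 701} = \frac{1}{\left(\frac{40}{-35} - \frac{35}{\left(-3\right) \left(-27\right)}\right) + 701} = \frac{1}{\left(40 \left(- \frac{1}{35}\right) - \frac{35}{81}\right) + 701} = \frac{1}{\left(- \frac{8}{7} - \frac{35}{81}\right) + 701} = \frac{1}{- \frac{893}{567} + 701} = \frac{1}{\frac{396574}{567}} = \frac{567}{396574}$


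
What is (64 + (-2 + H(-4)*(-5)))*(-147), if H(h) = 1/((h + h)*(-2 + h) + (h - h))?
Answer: -145579/16 ≈ -9098.7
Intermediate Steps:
H(h) = 1/(2*h*(-2 + h)) (H(h) = 1/((2*h)*(-2 + h) + 0) = 1/(2*h*(-2 + h) + 0) = 1/(2*h*(-2 + h)))
(64 + (-2 + H(-4)*(-5)))*(-147) = (64 + (-2 + ((½)/(-4*(-2 - 4)))*(-5)))*(-147) = (64 + (-2 + ((½)*(-¼)/(-6))*(-5)))*(-147) = (64 + (-2 + ((½)*(-¼)*(-⅙))*(-5)))*(-147) = (64 + (-2 + (1/48)*(-5)))*(-147) = (64 + (-2 - 5/48))*(-147) = (64 - 101/48)*(-147) = (2971/48)*(-147) = -145579/16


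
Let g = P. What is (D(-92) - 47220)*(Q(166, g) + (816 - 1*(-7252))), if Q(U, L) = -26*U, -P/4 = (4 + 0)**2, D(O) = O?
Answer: -177514624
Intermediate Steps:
P = -64 (P = -4*(4 + 0)**2 = -4*4**2 = -4*16 = -64)
g = -64
(D(-92) - 47220)*(Q(166, g) + (816 - 1*(-7252))) = (-92 - 47220)*(-26*166 + (816 - 1*(-7252))) = -47312*(-4316 + (816 + 7252)) = -47312*(-4316 + 8068) = -47312*3752 = -177514624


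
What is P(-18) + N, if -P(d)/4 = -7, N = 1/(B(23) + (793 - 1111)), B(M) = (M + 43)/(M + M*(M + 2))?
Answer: 2661073/95049 ≈ 27.997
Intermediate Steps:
B(M) = (43 + M)/(M + M*(2 + M))
N = -299/95049 (N = 1/((43 + 23)/(23*(3 + 23)) + (793 - 1111)) = 1/((1/23)*66/26 - 318) = 1/((1/23)*(1/26)*66 - 318) = 1/(33/299 - 318) = 1/(-95049/299) = -299/95049 ≈ -0.0031457)
P(d) = 28 (P(d) = -4*(-7) = 28)
P(-18) + N = 28 - 299/95049 = 2661073/95049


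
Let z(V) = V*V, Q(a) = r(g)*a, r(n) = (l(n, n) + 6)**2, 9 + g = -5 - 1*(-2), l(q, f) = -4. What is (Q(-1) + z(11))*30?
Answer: 3510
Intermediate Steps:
g = -12 (g = -9 + (-5 - 1*(-2)) = -9 + (-5 + 2) = -9 - 3 = -12)
r(n) = 4 (r(n) = (-4 + 6)**2 = 2**2 = 4)
Q(a) = 4*a
z(V) = V**2
(Q(-1) + z(11))*30 = (4*(-1) + 11**2)*30 = (-4 + 121)*30 = 117*30 = 3510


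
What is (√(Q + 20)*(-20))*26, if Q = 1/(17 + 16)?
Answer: -520*√21813/33 ≈ -2327.3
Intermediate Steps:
Q = 1/33 ≈ 0.030303
(√(Q + 20)*(-20))*26 = (√(1/33 + 20)*(-20))*26 = (√(661/33)*(-20))*26 = ((√21813/33)*(-20))*26 = -20*√21813/33*26 = -520*√21813/33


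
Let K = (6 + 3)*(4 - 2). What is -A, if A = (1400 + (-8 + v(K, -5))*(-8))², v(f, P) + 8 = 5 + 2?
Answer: -2166784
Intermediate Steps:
K = 18 (K = 9*2 = 18)
v(f, P) = -1 (v(f, P) = -8 + (5 + 2) = -8 + 7 = -1)
A = 2166784 (A = (1400 + (-8 - 1)*(-8))² = (1400 - 9*(-8))² = (1400 + 72)² = 1472² = 2166784)
-A = -1*2166784 = -2166784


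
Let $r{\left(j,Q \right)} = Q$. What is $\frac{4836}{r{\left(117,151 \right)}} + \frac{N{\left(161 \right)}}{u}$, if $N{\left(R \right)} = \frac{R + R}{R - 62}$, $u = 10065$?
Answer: $\frac{4818808282}{150461685} \approx 32.027$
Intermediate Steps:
$N{\left(R \right)} = \frac{2 R}{-62 + R}$
$\frac{4836}{r{\left(117,151 \right)}} + \frac{N{\left(161 \right)}}{u} = \frac{4836}{151} + \frac{2 \cdot 161 \frac{1}{-62 + 161}}{10065} = 4836 \cdot \frac{1}{151} + 2 \cdot 161 \cdot \frac{1}{99} \cdot \frac{1}{10065} = \frac{4836}{151} + 2 \cdot 161 \cdot \frac{1}{99} \cdot \frac{1}{10065} = \frac{4836}{151} + \frac{322}{99} \cdot \frac{1}{10065} = \frac{4836}{151} + \frac{322}{996435} = \frac{4818808282}{150461685}$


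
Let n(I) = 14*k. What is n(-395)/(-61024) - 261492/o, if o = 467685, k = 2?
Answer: -1330865249/2378334120 ≈ -0.55958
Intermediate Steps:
n(I) = 28 (n(I) = 14*2 = 28)
n(-395)/(-61024) - 261492/o = 28/(-61024) - 261492/467685 = 28*(-1/61024) - 261492*1/467685 = -7/15256 - 87164/155895 = -1330865249/2378334120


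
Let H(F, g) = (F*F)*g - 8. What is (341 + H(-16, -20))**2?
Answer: 22915369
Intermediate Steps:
H(F, g) = -8 + g*F**2 (H(F, g) = F**2*g - 8 = g*F**2 - 8 = -8 + g*F**2)
(341 + H(-16, -20))**2 = (341 + (-8 - 20*(-16)**2))**2 = (341 + (-8 - 20*256))**2 = (341 + (-8 - 5120))**2 = (341 - 5128)**2 = (-4787)**2 = 22915369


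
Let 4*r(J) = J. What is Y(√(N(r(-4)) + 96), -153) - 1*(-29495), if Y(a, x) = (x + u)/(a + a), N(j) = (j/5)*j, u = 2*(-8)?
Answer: 29495 - 13*√2405/74 ≈ 29486.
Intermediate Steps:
r(J) = J/4
u = -16
N(j) = j²/5 (N(j) = (j*(⅕))*j = (j/5)*j = j²/5)
Y(a, x) = (-16 + x)/(2*a) (Y(a, x) = (x - 16)/(a + a) = (-16 + x)/((2*a)) = (-16 + x)*(1/(2*a)) = (-16 + x)/(2*a))
Y(√(N(r(-4)) + 96), -153) - 1*(-29495) = (-16 - 153)/(2*(√(((¼)*(-4))²/5 + 96))) - 1*(-29495) = (½)*(-169)/√((⅕)*(-1)² + 96) + 29495 = (½)*(-169)/√((⅕)*1 + 96) + 29495 = (½)*(-169)/√(⅕ + 96) + 29495 = (½)*(-169)/√(481/5) + 29495 = (½)*(-169)/(√2405/5) + 29495 = (½)*(√2405/481)*(-169) + 29495 = -13*√2405/74 + 29495 = 29495 - 13*√2405/74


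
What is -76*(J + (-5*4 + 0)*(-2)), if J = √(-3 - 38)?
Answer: -3040 - 76*I*√41 ≈ -3040.0 - 486.64*I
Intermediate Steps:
J = I*√41 (J = √(-41) = I*√41 ≈ 6.4031*I)
-76*(J + (-5*4 + 0)*(-2)) = -76*(I*√41 + (-5*4 + 0)*(-2)) = -76*(I*√41 + (-20 + 0)*(-2)) = -76*(I*√41 - 20*(-2)) = -76*(I*√41 + 40) = -76*(40 + I*√41) = -3040 - 76*I*√41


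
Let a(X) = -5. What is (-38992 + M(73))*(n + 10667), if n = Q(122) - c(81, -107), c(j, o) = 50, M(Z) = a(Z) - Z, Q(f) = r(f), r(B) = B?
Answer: -419572730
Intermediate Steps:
Q(f) = f
M(Z) = -5 - Z
n = 72 (n = 122 - 1*50 = 122 - 50 = 72)
(-38992 + M(73))*(n + 10667) = (-38992 + (-5 - 1*73))*(72 + 10667) = (-38992 + (-5 - 73))*10739 = (-38992 - 78)*10739 = -39070*10739 = -419572730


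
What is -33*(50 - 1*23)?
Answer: -891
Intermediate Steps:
-33*(50 - 1*23) = -33*(50 - 23) = -33*27 = -891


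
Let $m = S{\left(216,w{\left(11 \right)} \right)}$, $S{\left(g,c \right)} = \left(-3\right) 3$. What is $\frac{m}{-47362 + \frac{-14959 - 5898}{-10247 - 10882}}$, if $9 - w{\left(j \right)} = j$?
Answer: $\frac{190161}{1000690841} \approx 0.00019003$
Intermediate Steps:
$w{\left(j \right)} = 9 - j$
$S{\left(g,c \right)} = -9$
$m = -9$
$\frac{m}{-47362 + \frac{-14959 - 5898}{-10247 - 10882}} = - \frac{9}{-47362 + \frac{-14959 - 5898}{-10247 - 10882}} = - \frac{9}{-47362 - \frac{20857}{-21129}} = - \frac{9}{-47362 - - \frac{20857}{21129}} = - \frac{9}{-47362 + \frac{20857}{21129}} = - \frac{9}{- \frac{1000690841}{21129}} = \left(-9\right) \left(- \frac{21129}{1000690841}\right) = \frac{190161}{1000690841}$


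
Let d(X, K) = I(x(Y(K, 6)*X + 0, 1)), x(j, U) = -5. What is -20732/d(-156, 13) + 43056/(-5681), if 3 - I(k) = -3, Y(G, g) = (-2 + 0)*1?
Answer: -197386/57 ≈ -3462.9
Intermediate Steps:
Y(G, g) = -2 (Y(G, g) = -2*1 = -2)
I(k) = 6 (I(k) = 3 - 1*(-3) = 3 + 3 = 6)
d(X, K) = 6
-20732/d(-156, 13) + 43056/(-5681) = -20732/6 + 43056/(-5681) = -20732*⅙ + 43056*(-1/5681) = -10366/3 - 144/19 = -197386/57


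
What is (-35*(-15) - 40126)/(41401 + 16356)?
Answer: -39601/57757 ≈ -0.68565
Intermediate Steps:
(-35*(-15) - 40126)/(41401 + 16356) = (525 - 40126)/57757 = -39601*1/57757 = -39601/57757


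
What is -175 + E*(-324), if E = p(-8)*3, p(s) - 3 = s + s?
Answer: 12461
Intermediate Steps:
p(s) = 3 + 2*s (p(s) = 3 + (s + s) = 3 + 2*s)
E = -39 (E = (3 + 2*(-8))*3 = (3 - 16)*3 = -13*3 = -39)
-175 + E*(-324) = -175 - 39*(-324) = -175 + 12636 = 12461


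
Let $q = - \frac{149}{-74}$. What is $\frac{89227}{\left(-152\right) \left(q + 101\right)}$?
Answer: $- \frac{3301399}{579348} \approx -5.6985$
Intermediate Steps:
$q = \frac{149}{74}$ ($q = \left(-149\right) \left(- \frac{1}{74}\right) = \frac{149}{74} \approx 2.0135$)
$\frac{89227}{\left(-152\right) \left(q + 101\right)} = \frac{89227}{\left(-152\right) \left(\frac{149}{74} + 101\right)} = \frac{89227}{\left(-152\right) \frac{7623}{74}} = \frac{89227}{- \frac{579348}{37}} = 89227 \left(- \frac{37}{579348}\right) = - \frac{3301399}{579348}$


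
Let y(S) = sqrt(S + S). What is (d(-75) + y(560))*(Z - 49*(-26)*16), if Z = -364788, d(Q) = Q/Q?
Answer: -344404 - 1377616*sqrt(70) ≈ -1.1870e+7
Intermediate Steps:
d(Q) = 1
y(S) = sqrt(2)*sqrt(S) (y(S) = sqrt(2*S) = sqrt(2)*sqrt(S))
(d(-75) + y(560))*(Z - 49*(-26)*16) = (1 + sqrt(2)*sqrt(560))*(-364788 - 49*(-26)*16) = (1 + sqrt(2)*(4*sqrt(35)))*(-364788 + 1274*16) = (1 + 4*sqrt(70))*(-364788 + 20384) = (1 + 4*sqrt(70))*(-344404) = -344404 - 1377616*sqrt(70)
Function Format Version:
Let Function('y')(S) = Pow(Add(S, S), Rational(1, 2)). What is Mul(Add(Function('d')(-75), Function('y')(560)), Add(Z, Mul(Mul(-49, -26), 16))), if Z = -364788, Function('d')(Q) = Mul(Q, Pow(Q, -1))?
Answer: Add(-344404, Mul(-1377616, Pow(70, Rational(1, 2)))) ≈ -1.1870e+7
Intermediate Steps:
Function('d')(Q) = 1
Function('y')(S) = Mul(Pow(2, Rational(1, 2)), Pow(S, Rational(1, 2))) (Function('y')(S) = Pow(Mul(2, S), Rational(1, 2)) = Mul(Pow(2, Rational(1, 2)), Pow(S, Rational(1, 2))))
Mul(Add(Function('d')(-75), Function('y')(560)), Add(Z, Mul(Mul(-49, -26), 16))) = Mul(Add(1, Mul(Pow(2, Rational(1, 2)), Pow(560, Rational(1, 2)))), Add(-364788, Mul(Mul(-49, -26), 16))) = Mul(Add(1, Mul(Pow(2, Rational(1, 2)), Mul(4, Pow(35, Rational(1, 2))))), Add(-364788, Mul(1274, 16))) = Mul(Add(1, Mul(4, Pow(70, Rational(1, 2)))), Add(-364788, 20384)) = Mul(Add(1, Mul(4, Pow(70, Rational(1, 2)))), -344404) = Add(-344404, Mul(-1377616, Pow(70, Rational(1, 2))))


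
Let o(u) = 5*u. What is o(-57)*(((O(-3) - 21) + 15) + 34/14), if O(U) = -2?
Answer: 11115/7 ≈ 1587.9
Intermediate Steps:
o(-57)*(((O(-3) - 21) + 15) + 34/14) = (5*(-57))*(((-2 - 21) + 15) + 34/14) = -285*((-23 + 15) + 34*(1/14)) = -285*(-8 + 17/7) = -285*(-39/7) = 11115/7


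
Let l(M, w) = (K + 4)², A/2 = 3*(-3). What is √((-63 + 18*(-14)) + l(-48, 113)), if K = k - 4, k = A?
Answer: 3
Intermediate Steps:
A = -18 (A = 2*(3*(-3)) = 2*(-9) = -18)
k = -18
K = -22 (K = -18 - 4 = -22)
l(M, w) = 324 (l(M, w) = (-22 + 4)² = (-18)² = 324)
√((-63 + 18*(-14)) + l(-48, 113)) = √((-63 + 18*(-14)) + 324) = √((-63 - 252) + 324) = √(-315 + 324) = √9 = 3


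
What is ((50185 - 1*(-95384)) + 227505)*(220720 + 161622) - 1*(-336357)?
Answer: 142642195665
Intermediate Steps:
((50185 - 1*(-95384)) + 227505)*(220720 + 161622) - 1*(-336357) = ((50185 + 95384) + 227505)*382342 + 336357 = (145569 + 227505)*382342 + 336357 = 373074*382342 + 336357 = 142641859308 + 336357 = 142642195665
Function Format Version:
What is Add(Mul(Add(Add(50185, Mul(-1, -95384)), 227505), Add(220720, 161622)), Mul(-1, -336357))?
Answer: 142642195665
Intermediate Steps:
Add(Mul(Add(Add(50185, Mul(-1, -95384)), 227505), Add(220720, 161622)), Mul(-1, -336357)) = Add(Mul(Add(Add(50185, 95384), 227505), 382342), 336357) = Add(Mul(Add(145569, 227505), 382342), 336357) = Add(Mul(373074, 382342), 336357) = Add(142641859308, 336357) = 142642195665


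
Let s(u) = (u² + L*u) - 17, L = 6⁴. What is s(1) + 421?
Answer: 1701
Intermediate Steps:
L = 1296
s(u) = -17 + u² + 1296*u (s(u) = (u² + 1296*u) - 17 = -17 + u² + 1296*u)
s(1) + 421 = (-17 + 1² + 1296*1) + 421 = (-17 + 1 + 1296) + 421 = 1280 + 421 = 1701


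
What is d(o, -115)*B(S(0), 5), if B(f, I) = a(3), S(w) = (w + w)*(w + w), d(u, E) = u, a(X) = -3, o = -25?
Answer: 75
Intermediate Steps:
S(w) = 4*w**2 (S(w) = (2*w)*(2*w) = 4*w**2)
B(f, I) = -3
d(o, -115)*B(S(0), 5) = -25*(-3) = 75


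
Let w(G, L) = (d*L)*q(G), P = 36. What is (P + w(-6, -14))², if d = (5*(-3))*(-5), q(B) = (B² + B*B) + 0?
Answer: 5709918096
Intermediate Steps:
q(B) = 2*B² (q(B) = (B² + B²) + 0 = 2*B² + 0 = 2*B²)
d = 75 (d = -15*(-5) = 75)
w(G, L) = 150*L*G² (w(G, L) = (75*L)*(2*G²) = 150*L*G²)
(P + w(-6, -14))² = (36 + 150*(-14)*(-6)²)² = (36 + 150*(-14)*36)² = (36 - 75600)² = (-75564)² = 5709918096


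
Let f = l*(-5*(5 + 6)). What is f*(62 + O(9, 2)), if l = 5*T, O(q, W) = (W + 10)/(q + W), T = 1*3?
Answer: -52050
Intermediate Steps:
T = 3
O(q, W) = (10 + W)/(W + q)
l = 15 (l = 5*3 = 15)
f = -825 (f = 15*(-5*(5 + 6)) = 15*(-5*11) = 15*(-55) = -825)
f*(62 + O(9, 2)) = -825*(62 + (10 + 2)/(2 + 9)) = -825*(62 + 12/11) = -825*694/11 = -52050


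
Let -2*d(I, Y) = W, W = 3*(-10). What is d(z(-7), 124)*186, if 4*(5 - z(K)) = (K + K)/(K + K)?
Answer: 2790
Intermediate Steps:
z(K) = 19/4 (z(K) = 5 - (K + K)/(4*(K + K)) = 5 - 2*K/(4*(2*K)) = 5 - 2*K*1/(2*K)/4 = 5 - 1/4*1 = 5 - 1/4 = 19/4)
W = -30
d(I, Y) = 15 (d(I, Y) = -1/2*(-30) = 15)
d(z(-7), 124)*186 = 15*186 = 2790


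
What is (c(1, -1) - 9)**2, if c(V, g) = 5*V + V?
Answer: 9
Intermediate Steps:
c(V, g) = 6*V
(c(1, -1) - 9)**2 = (6*1 - 9)**2 = (6 - 9)**2 = (-3)**2 = 9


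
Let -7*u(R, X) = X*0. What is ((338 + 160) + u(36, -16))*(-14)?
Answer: -6972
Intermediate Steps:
u(R, X) = 0 (u(R, X) = -X*0/7 = -1/7*0 = 0)
((338 + 160) + u(36, -16))*(-14) = ((338 + 160) + 0)*(-14) = (498 + 0)*(-14) = 498*(-14) = -6972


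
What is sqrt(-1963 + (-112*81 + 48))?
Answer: I*sqrt(10987) ≈ 104.82*I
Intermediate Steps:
sqrt(-1963 + (-112*81 + 48)) = sqrt(-1963 + (-9072 + 48)) = sqrt(-1963 - 9024) = sqrt(-10987) = I*sqrt(10987)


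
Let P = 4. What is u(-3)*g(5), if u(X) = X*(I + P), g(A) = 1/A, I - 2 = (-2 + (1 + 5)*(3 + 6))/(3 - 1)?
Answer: -96/5 ≈ -19.200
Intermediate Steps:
I = 28 (I = 2 + (-2 + (1 + 5)*(3 + 6))/(3 - 1) = 2 + (-2 + 6*9)/2 = 2 + (-2 + 54)*(½) = 2 + 52*(½) = 2 + 26 = 28)
u(X) = 32*X (u(X) = X*(28 + 4) = X*32 = 32*X)
u(-3)*g(5) = (32*(-3))/5 = -96*⅕ = -96/5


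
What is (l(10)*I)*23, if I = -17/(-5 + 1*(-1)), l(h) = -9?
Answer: -1173/2 ≈ -586.50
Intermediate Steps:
I = 17/6 (I = -17/(-5 - 1) = -17/(-6) = -17*(-⅙) = 17/6 ≈ 2.8333)
(l(10)*I)*23 = -9*17/6*23 = -51/2*23 = -1173/2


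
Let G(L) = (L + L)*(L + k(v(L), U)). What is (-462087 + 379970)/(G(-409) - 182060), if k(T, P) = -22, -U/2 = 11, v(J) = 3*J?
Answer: -82117/170498 ≈ -0.48163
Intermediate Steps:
U = -22 (U = -2*11 = -22)
G(L) = 2*L*(-22 + L) (G(L) = (L + L)*(L - 22) = (2*L)*(-22 + L) = 2*L*(-22 + L))
(-462087 + 379970)/(G(-409) - 182060) = (-462087 + 379970)/(2*(-409)*(-22 - 409) - 182060) = -82117/(2*(-409)*(-431) - 182060) = -82117/(352558 - 182060) = -82117/170498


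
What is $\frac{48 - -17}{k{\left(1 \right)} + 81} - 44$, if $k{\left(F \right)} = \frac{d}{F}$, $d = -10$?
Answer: $- \frac{3059}{71} \approx -43.085$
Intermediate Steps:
$k{\left(F \right)} = - \frac{10}{F}$
$\frac{48 - -17}{k{\left(1 \right)} + 81} - 44 = \frac{48 - -17}{- \frac{10}{1} + 81} - 44 = \frac{48 + 17}{\left(-10\right) 1 + 81} - 44 = \frac{1}{-10 + 81} \cdot 65 - 44 = \frac{1}{71} \cdot 65 - 44 = \frac{65}{71} - 44 = - \frac{3059}{71}$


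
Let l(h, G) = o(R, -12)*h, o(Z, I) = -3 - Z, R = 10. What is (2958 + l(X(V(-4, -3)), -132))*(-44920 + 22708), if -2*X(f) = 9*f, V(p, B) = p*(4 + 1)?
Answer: -39715056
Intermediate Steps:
V(p, B) = 5*p (V(p, B) = p*5 = 5*p)
X(f) = -9*f/2
l(h, G) = -13*h (l(h, G) = (-3 - 1*10)*h = (-3 - 10)*h = -13*h)
(2958 + l(X(V(-4, -3)), -132))*(-44920 + 22708) = (2958 - (-117)*5*(-4)/2)*(-44920 + 22708) = (2958 - (-117)*(-20)/2)*(-22212) = (2958 - 13*90)*(-22212) = (2958 - 1170)*(-22212) = 1788*(-22212) = -39715056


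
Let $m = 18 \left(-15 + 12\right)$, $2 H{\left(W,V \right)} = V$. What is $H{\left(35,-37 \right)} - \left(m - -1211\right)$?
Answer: $- \frac{2351}{2} \approx -1175.5$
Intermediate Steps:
$H{\left(W,V \right)} = \frac{V}{2}$
$m = -54$ ($m = 18 \left(-3\right) = -54$)
$H{\left(35,-37 \right)} - \left(m - -1211\right) = \frac{1}{2} \left(-37\right) - \left(-54 - -1211\right) = - \frac{37}{2} - \left(-54 + 1211\right) = - \frac{37}{2} - 1157 = - \frac{2351}{2}$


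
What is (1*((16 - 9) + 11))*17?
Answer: 306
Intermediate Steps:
(1*((16 - 9) + 11))*17 = (1*(7 + 11))*17 = (1*18)*17 = 18*17 = 306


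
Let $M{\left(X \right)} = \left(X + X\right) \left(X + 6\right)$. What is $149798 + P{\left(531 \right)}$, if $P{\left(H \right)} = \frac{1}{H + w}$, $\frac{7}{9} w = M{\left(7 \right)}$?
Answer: $\frac{114595471}{765} \approx 1.498 \cdot 10^{5}$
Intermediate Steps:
$M{\left(X \right)} = 2 X \left(6 + X\right)$
$w = 234$ ($w = \frac{9 \cdot 2 \cdot 7 \left(6 + 7\right)}{7} = \frac{9 \cdot 2 \cdot 7 \cdot 13}{7} = \frac{9}{7} \cdot 182 = 234$)
$P{\left(H \right)} = \frac{1}{234 + H}$ ($P{\left(H \right)} = \frac{1}{H + 234} = \frac{1}{234 + H}$)
$149798 + P{\left(531 \right)} = 149798 + \frac{1}{234 + 531} = 149798 + \frac{1}{765} = \frac{114595471}{765}$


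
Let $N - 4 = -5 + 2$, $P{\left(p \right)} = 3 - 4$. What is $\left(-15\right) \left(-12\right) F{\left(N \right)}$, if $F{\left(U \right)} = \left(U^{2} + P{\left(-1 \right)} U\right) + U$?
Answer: $180$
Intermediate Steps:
$P{\left(p \right)} = -1$
$N = 1$ ($N = 4 + \left(-5 + 2\right) = 4 - 3 = 1$)
$F{\left(U \right)} = U^{2}$ ($F{\left(U \right)} = \left(U^{2} - U\right) + U = U^{2}$)
$\left(-15\right) \left(-12\right) F{\left(N \right)} = \left(-15\right) \left(-12\right) 1^{2} = 180 \cdot 1 = 180$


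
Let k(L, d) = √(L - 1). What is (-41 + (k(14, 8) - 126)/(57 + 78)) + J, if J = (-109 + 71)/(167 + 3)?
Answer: -2150/51 + √13/135 ≈ -42.130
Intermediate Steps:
k(L, d) = √(-1 + L)
J = -19/85 (J = -38/170 = -38*1/170 = -19/85 ≈ -0.22353)
(-41 + (k(14, 8) - 126)/(57 + 78)) + J = (-41 + (√(-1 + 14) - 126)/(57 + 78)) - 19/85 = (-41 + (√13 - 126)/135) - 19/85 = (-41 + (-126 + √13)*(1/135)) - 19/85 = (-41 + (-14/15 + √13/135)) - 19/85 = (-629/15 + √13/135) - 19/85 = -2150/51 + √13/135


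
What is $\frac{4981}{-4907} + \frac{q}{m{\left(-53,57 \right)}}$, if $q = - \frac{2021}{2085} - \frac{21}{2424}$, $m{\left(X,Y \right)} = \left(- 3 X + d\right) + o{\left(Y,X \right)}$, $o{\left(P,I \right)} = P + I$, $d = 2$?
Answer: $- \frac{1392664119841}{1364009585400} \approx -1.021$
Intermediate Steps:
$o{\left(P,I \right)} = I + P$
$m{\left(X,Y \right)} = 2 + Y - 2 X$ ($m{\left(X,Y \right)} = \left(- 3 X + 2\right) + \left(X + Y\right) = \left(2 - 3 X\right) + \left(X + Y\right) = 2 + Y - 2 X$)
$q = - \frac{1647563}{1684680}$ ($q = \left(-2021\right) \frac{1}{2085} - \frac{7}{808} = - \frac{2021}{2085} - \frac{7}{808} = - \frac{1647563}{1684680} \approx -0.97797$)
$\frac{4981}{-4907} + \frac{q}{m{\left(-53,57 \right)}} = \frac{4981}{-4907} - \frac{1647563}{1684680 \left(2 + 57 - -106\right)} = 4981 \left(- \frac{1}{4907}\right) - \frac{1647563}{1684680 \left(2 + 57 + 106\right)} = - \frac{4981}{4907} - \frac{1647563}{1684680 \cdot 165} = - \frac{4981}{4907} - \frac{1647563}{277972200} = - \frac{1392664119841}{1364009585400}$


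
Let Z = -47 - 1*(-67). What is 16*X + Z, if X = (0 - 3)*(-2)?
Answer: 116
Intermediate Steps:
Z = 20 (Z = -47 + 67 = 20)
X = 6 (X = -3*(-2) = 6)
16*X + Z = 16*6 + 20 = 96 + 20 = 116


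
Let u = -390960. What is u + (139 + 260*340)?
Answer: -302421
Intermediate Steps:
u + (139 + 260*340) = -390960 + (139 + 260*340) = -390960 + (139 + 88400) = -390960 + 88539 = -302421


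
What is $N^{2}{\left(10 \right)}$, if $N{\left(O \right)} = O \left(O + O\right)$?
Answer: $40000$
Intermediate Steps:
$N{\left(O \right)} = 2 O^{2}$ ($N{\left(O \right)} = O 2 O = 2 O^{2}$)
$N^{2}{\left(10 \right)} = \left(2 \cdot 10^{2}\right)^{2} = \left(2 \cdot 100\right)^{2} = 200^{2} = 40000$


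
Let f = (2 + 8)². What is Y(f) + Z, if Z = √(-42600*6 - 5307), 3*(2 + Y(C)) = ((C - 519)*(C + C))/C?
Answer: -844/3 + I*√260907 ≈ -281.33 + 510.79*I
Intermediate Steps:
f = 100 (f = 10² = 100)
Y(C) = -348 + 2*C/3 (Y(C) = -2 + (((C - 519)*(C + C))/C)/3 = -2 + (((-519 + C)*(2*C))/C)/3 = -2 + ((2*C*(-519 + C))/C)/3 = -2 + (-1038 + 2*C)/3 = -2 + (-346 + 2*C/3) = -348 + 2*C/3)
Z = I*√260907 (Z = √(-255600 - 5307) = √(-260907) = I*√260907 ≈ 510.79*I)
Y(f) + Z = (-348 + (⅔)*100) + I*√260907 = (-348 + 200/3) + I*√260907 = -844/3 + I*√260907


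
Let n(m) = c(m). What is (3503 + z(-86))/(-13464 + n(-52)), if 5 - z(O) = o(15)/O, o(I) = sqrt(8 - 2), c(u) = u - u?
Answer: -877/3366 - sqrt(6)/1157904 ≈ -0.26055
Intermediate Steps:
c(u) = 0
n(m) = 0
o(I) = sqrt(6)
z(O) = 5 - sqrt(6)/O
(3503 + z(-86))/(-13464 + n(-52)) = (3503 + (5 - 1*sqrt(6)/(-86)))/(-13464 + 0) = (3503 + (5 - 1*sqrt(6)*(-1/86)))/(-13464) = (3503 + (5 + sqrt(6)/86))*(-1/13464) = (3508 + sqrt(6)/86)*(-1/13464) = -877/3366 - sqrt(6)/1157904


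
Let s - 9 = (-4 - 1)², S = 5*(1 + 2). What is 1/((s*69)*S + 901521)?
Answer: 1/936711 ≈ 1.0676e-6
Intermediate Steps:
S = 15 (S = 5*3 = 15)
s = 34 (s = 9 + (-4 - 1)² = 9 + (-5)² = 9 + 25 = 34)
1/((s*69)*S + 901521) = 1/((34*69)*15 + 901521) = 1/(2346*15 + 901521) = 1/(35190 + 901521) = 1/936711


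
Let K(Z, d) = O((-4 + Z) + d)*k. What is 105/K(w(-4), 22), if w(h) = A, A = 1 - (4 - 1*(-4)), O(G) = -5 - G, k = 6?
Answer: -35/32 ≈ -1.0938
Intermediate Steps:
A = -7 (A = 1 - (4 + 4) = 1 - 1*8 = 1 - 8 = -7)
w(h) = -7
K(Z, d) = -6 - 6*Z - 6*d (K(Z, d) = (-5 - ((-4 + Z) + d))*6 = (-5 - (-4 + Z + d))*6 = (-5 + (4 - Z - d))*6 = (-1 - Z - d)*6 = -6 - 6*Z - 6*d)
105/K(w(-4), 22) = 105/(-6 - 6*(-7) - 6*22) = 105/(-6 + 42 - 132) = 105/(-96) = 105*(-1/96) = -35/32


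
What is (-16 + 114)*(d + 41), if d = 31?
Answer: 7056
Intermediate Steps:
(-16 + 114)*(d + 41) = (-16 + 114)*(31 + 41) = 98*72 = 7056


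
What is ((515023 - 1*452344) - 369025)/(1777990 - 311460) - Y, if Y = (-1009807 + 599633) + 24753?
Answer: 282615576392/733265 ≈ 3.8542e+5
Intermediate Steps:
Y = -385421 (Y = -410174 + 24753 = -385421)
((515023 - 1*452344) - 369025)/(1777990 - 311460) - Y = ((515023 - 1*452344) - 369025)/(1777990 - 311460) - 1*(-385421) = ((515023 - 452344) - 369025)/1466530 + 385421 = (62679 - 369025)*(1/1466530) + 385421 = -306346*1/1466530 + 385421 = -153173/733265 + 385421 = 282615576392/733265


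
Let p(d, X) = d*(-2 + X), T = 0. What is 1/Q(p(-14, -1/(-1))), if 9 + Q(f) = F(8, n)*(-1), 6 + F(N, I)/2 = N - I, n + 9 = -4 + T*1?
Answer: -1/39 ≈ -0.025641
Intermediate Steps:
n = -13 (n = -9 + (-4 + 0*1) = -9 + (-4 + 0) = -9 - 4 = -13)
F(N, I) = -12 - 2*I + 2*N (F(N, I) = -12 + 2*(N - I) = -12 + (-2*I + 2*N) = -12 - 2*I + 2*N)
Q(f) = -39 (Q(f) = -9 + (-12 - 2*(-13) + 2*8)*(-1) = -9 + (-12 + 26 + 16)*(-1) = -9 + 30*(-1) = -9 - 30 = -39)
1/Q(p(-14, -1/(-1))) = 1/(-39) = -1/39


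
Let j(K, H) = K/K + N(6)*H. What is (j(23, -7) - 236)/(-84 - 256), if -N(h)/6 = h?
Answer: -1/20 ≈ -0.050000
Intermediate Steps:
N(h) = -6*h
j(K, H) = 1 - 36*H (j(K, H) = K/K + (-6*6)*H = 1 - 36*H)
(j(23, -7) - 236)/(-84 - 256) = ((1 - 36*(-7)) - 236)/(-84 - 256) = ((1 + 252) - 236)/(-340) = (253 - 236)*(-1/340) = 17*(-1/340) = -1/20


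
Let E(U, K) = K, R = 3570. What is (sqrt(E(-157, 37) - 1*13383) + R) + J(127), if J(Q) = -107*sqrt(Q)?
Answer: 3570 - 107*sqrt(127) + I*sqrt(13346) ≈ 2364.2 + 115.52*I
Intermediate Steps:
(sqrt(E(-157, 37) - 1*13383) + R) + J(127) = (sqrt(37 - 1*13383) + 3570) - 107*sqrt(127) = (sqrt(37 - 13383) + 3570) - 107*sqrt(127) = (sqrt(-13346) + 3570) - 107*sqrt(127) = (I*sqrt(13346) + 3570) - 107*sqrt(127) = (3570 + I*sqrt(13346)) - 107*sqrt(127) = 3570 - 107*sqrt(127) + I*sqrt(13346)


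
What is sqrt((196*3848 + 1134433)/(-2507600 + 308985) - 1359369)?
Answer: 12*I*sqrt(45632421703361335)/2198615 ≈ 1165.9*I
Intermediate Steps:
sqrt((196*3848 + 1134433)/(-2507600 + 308985) - 1359369) = sqrt((754208 + 1134433)/(-2198615) - 1359369) = sqrt(1888641*(-1/2198615) - 1359369) = sqrt(-1888641/2198615 - 1359369) = sqrt(-2988730962576/2198615) = 12*I*sqrt(45632421703361335)/2198615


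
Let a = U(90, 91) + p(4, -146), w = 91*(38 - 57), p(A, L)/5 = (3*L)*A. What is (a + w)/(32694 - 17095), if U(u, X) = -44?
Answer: -10533/15599 ≈ -0.67524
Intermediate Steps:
p(A, L) = 15*A*L (p(A, L) = 5*((3*L)*A) = 5*(3*A*L) = 15*A*L)
w = -1729 (w = 91*(-19) = -1729)
a = -8804 (a = -44 + 15*4*(-146) = -44 - 8760 = -8804)
(a + w)/(32694 - 17095) = (-8804 - 1729)/(32694 - 17095) = -10533/15599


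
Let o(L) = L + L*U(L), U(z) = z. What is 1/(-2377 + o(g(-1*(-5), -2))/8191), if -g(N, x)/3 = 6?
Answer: -8191/19469701 ≈ -0.00042070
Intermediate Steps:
g(N, x) = -18 (g(N, x) = -3*6 = -18)
o(L) = L + L² (o(L) = L + L*L = L + L²)
1/(-2377 + o(g(-1*(-5), -2))/8191) = 1/(-2377 - 18*(1 - 18)/8191) = 1/(-2377 - 18*(-17)*(1/8191)) = 1/(-2377 + 306*(1/8191)) = 1/(-2377 + 306/8191) = 1/(-19469701/8191) = -8191/19469701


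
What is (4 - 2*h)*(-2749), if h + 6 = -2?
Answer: -54980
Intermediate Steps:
h = -8 (h = -6 - 2 = -8)
(4 - 2*h)*(-2749) = (4 - 2*(-8))*(-2749) = (4 + 16)*(-2749) = 20*(-2749) = -54980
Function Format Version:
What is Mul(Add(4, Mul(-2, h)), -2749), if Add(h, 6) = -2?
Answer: -54980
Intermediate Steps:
h = -8 (h = Add(-6, -2) = -8)
Mul(Add(4, Mul(-2, h)), -2749) = Mul(Add(4, Mul(-2, -8)), -2749) = Mul(Add(4, 16), -2749) = Mul(20, -2749) = -54980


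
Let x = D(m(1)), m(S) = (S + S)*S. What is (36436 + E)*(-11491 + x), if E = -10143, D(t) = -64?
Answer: -303815615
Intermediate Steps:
m(S) = 2*S**2 (m(S) = (2*S)*S = 2*S**2)
x = -64
(36436 + E)*(-11491 + x) = (36436 - 10143)*(-11491 - 64) = 26293*(-11555) = -303815615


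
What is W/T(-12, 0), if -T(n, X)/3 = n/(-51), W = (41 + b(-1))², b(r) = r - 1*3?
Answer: -23273/12 ≈ -1939.4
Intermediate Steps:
b(r) = -3 + r (b(r) = r - 3 = -3 + r)
W = 1369 (W = (41 + (-3 - 1))² = (41 - 4)² = 37² = 1369)
T(n, X) = n/17 (T(n, X) = -3*n/(-51) = -3*n*(-1)/51 = -(-1)*n/17 = n/17)
W/T(-12, 0) = 1369/(((1/17)*(-12))) = 1369/(-12/17) = 1369*(-17/12) = -23273/12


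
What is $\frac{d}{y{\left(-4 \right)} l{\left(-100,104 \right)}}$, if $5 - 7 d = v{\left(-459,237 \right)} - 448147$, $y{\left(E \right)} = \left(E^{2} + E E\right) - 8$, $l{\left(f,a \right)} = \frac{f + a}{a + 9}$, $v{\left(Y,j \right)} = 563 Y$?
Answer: $\frac{26614099}{224} \approx 1.1881 \cdot 10^{5}$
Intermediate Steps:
$l{\left(f,a \right)} = \frac{a + f}{9 + a}$
$y{\left(E \right)} = -8 + 2 E^{2}$ ($y{\left(E \right)} = \left(E^{2} + E^{2}\right) - 8 = 2 E^{2} - 8 = -8 + 2 E^{2}$)
$d = \frac{706569}{7}$ ($d = \frac{5}{7} - \frac{563 \left(-459\right) - 448147}{7} = \frac{5}{7} - \frac{-258417 - 448147}{7} = \frac{5}{7} - - \frac{706564}{7} = \frac{5}{7} + \frac{706564}{7} = \frac{706569}{7} \approx 1.0094 \cdot 10^{5}$)
$\frac{d}{y{\left(-4 \right)} l{\left(-100,104 \right)}} = \frac{706569}{7 \left(-8 + 2 \left(-4\right)^{2}\right) \frac{104 - 100}{9 + 104}} = \frac{706569}{7 \left(-8 + 2 \cdot 16\right) \frac{1}{113} \cdot 4} = \frac{706569}{7 \left(-8 + 32\right) \frac{1}{113} \cdot 4} = \frac{706569}{7 \cdot 24 \cdot \frac{4}{113}} = \frac{706569}{7 \cdot \frac{96}{113}} = \frac{706569}{7} \cdot \frac{113}{96} = \frac{26614099}{224}$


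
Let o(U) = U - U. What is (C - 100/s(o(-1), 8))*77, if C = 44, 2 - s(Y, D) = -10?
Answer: 8239/3 ≈ 2746.3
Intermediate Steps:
o(U) = 0
s(Y, D) = 12 (s(Y, D) = 2 - 1*(-10) = 2 + 10 = 12)
(C - 100/s(o(-1), 8))*77 = (44 - 100/12)*77 = (44 - 100*1/12)*77 = (44 - 25/3)*77 = (107/3)*77 = 8239/3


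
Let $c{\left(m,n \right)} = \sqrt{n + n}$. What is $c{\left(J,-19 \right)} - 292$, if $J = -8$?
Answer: $-292 + i \sqrt{38} \approx -292.0 + 6.1644 i$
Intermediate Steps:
$c{\left(m,n \right)} = \sqrt{2} \sqrt{n}$ ($c{\left(m,n \right)} = \sqrt{2 n} = \sqrt{2} \sqrt{n}$)
$c{\left(J,-19 \right)} - 292 = \sqrt{2} \sqrt{-19} - 292 = \sqrt{2} i \sqrt{19} - 292 = i \sqrt{38} - 292 = -292 + i \sqrt{38}$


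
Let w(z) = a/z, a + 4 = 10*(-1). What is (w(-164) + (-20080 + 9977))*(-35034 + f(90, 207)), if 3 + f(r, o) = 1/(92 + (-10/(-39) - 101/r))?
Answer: 3094956171295731/8743414 ≈ 3.5398e+8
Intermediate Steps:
a = -14 (a = -4 + 10*(-1) = -4 - 10 = -14)
w(z) = -14/z
f(r, o) = -3 + 1/(3598/39 - 101/r) (f(r, o) = -3 + 1/(92 + (-10/(-39) - 101/r)) = -3 + 1/(92 + (-10*(-1/39) - 101/r)) = -3 + 1/(92 + (10/39 - 101/r)) = -3 + 1/(3598/39 - 101/r))
(w(-164) + (-20080 + 9977))*(-35034 + f(90, 207)) = (-14/(-164) + (-20080 + 9977))*(-35034 + 9*(1313 - 1195*90)/(-3939 + 3598*90)) = (-14*(-1/164) - 10103)*(-35034 + 9*(1313 - 107550)/(-3939 + 323820)) = (7/82 - 10103)*(-35034 + 9*(-106237)/319881) = -828439*(-35034 + 9*(1/319881)*(-106237))/82 = -828439*(-35034 - 318711/106627)/82 = -828439/82*(-3735889029/106627) = 3094956171295731/8743414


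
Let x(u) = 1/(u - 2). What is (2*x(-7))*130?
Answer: -260/9 ≈ -28.889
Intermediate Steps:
x(u) = 1/(-2 + u)
(2*x(-7))*130 = (2/(-2 - 7))*130 = (2/(-9))*130 = (2*(-⅑))*130 = -2/9*130 = -260/9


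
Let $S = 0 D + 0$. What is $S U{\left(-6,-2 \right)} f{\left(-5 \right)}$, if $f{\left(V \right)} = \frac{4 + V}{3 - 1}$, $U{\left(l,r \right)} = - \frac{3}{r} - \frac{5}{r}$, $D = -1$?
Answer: $0$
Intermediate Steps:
$S = 0$ ($S = 0 \left(-1\right) + 0 = 0 + 0 = 0$)
$U{\left(l,r \right)} = - \frac{8}{r}$
$f{\left(V \right)} = 2 + \frac{V}{2}$ ($f{\left(V \right)} = \frac{4 + V}{2} = \left(4 + V\right) \frac{1}{2} = 2 + \frac{V}{2}$)
$S U{\left(-6,-2 \right)} f{\left(-5 \right)} = 0 \left(- \frac{8}{-2}\right) \left(2 + \frac{1}{2} \left(-5\right)\right) = 0 \left(\left(-8\right) \left(- \frac{1}{2}\right)\right) \left(2 - \frac{5}{2}\right) = 0 \cdot 4 \left(- \frac{1}{2}\right) = 0 \left(- \frac{1}{2}\right) = 0$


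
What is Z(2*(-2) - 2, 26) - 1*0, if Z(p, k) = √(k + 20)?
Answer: √46 ≈ 6.7823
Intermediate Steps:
Z(p, k) = √(20 + k)
Z(2*(-2) - 2, 26) - 1*0 = √(20 + 26) - 1*0 = √46 + 0 = √46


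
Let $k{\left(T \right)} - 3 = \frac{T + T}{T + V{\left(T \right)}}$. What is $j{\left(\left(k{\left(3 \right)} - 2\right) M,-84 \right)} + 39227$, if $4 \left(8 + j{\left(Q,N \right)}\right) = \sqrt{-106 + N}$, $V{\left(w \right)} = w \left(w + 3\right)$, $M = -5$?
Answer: $39219 + \frac{i \sqrt{190}}{4} \approx 39219.0 + 3.446 i$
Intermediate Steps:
$V{\left(w \right)} = w \left(3 + w\right)$
$k{\left(T \right)} = 3 + \frac{2 T}{T + T \left(3 + T\right)}$ ($k{\left(T \right)} = 3 + \frac{T + T}{T + T \left(3 + T\right)} = 3 + \frac{2 T}{T + T \left(3 + T\right)}$)
$j{\left(Q,N \right)} = -8 + \frac{\sqrt{-106 + N}}{4}$
$j{\left(\left(k{\left(3 \right)} - 2\right) M,-84 \right)} + 39227 = \left(-8 + \frac{\sqrt{-106 - 84}}{4}\right) + 39227 = \left(-8 + \frac{\sqrt{-190}}{4}\right) + 39227 = \left(-8 + \frac{i \sqrt{190}}{4}\right) + 39227 = 39219 + \frac{i \sqrt{190}}{4}$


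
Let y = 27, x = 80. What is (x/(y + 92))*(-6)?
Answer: -480/119 ≈ -4.0336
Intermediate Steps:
(x/(y + 92))*(-6) = (80/(27 + 92))*(-6) = (80/119)*(-6) = -480/119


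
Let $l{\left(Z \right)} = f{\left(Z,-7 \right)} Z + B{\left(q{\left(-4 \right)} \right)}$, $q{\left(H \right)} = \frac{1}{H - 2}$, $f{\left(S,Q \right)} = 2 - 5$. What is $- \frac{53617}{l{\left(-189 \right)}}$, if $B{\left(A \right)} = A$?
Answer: $- \frac{321702}{3401} \approx -94.59$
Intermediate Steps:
$f{\left(S,Q \right)} = -3$ ($f{\left(S,Q \right)} = 2 - 5 = -3$)
$q{\left(H \right)} = \frac{1}{-2 + H}$
$l{\left(Z \right)} = - \frac{1}{6} - 3 Z$ ($l{\left(Z \right)} = - 3 Z + \frac{1}{-2 - 4} = - 3 Z + \frac{1}{-6} = - 3 Z - \frac{1}{6} = - \frac{1}{6} - 3 Z$)
$- \frac{53617}{l{\left(-189 \right)}} = - \frac{53617}{- \frac{1}{6} - -567} = - \frac{53617}{- \frac{1}{6} + 567} = - \frac{53617}{\frac{3401}{6}} = \left(-53617\right) \frac{6}{3401} = - \frac{321702}{3401}$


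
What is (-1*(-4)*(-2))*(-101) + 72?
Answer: 880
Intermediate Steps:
(-1*(-4)*(-2))*(-101) + 72 = (4*(-2))*(-101) + 72 = -8*(-101) + 72 = 808 + 72 = 880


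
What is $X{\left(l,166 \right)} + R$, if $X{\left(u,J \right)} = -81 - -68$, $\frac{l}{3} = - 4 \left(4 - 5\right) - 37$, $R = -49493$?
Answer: $-49506$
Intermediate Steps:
$l = -99$ ($l = 3 \left(- 4 \left(4 - 5\right) - 37\right) = 3 \left(\left(-4\right) \left(-1\right) - 37\right) = 3 \left(4 - 37\right) = 3 \left(-33\right) = -99$)
$X{\left(u,J \right)} = -13$ ($X{\left(u,J \right)} = -81 + 68 = -13$)
$X{\left(l,166 \right)} + R = -13 - 49493 = -49506$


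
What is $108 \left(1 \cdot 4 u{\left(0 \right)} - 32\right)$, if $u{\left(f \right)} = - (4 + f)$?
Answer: $-5184$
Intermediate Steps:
$u{\left(f \right)} = -4 - f$
$108 \left(1 \cdot 4 u{\left(0 \right)} - 32\right) = 108 \left(1 \cdot 4 \left(-4 - 0\right) - 32\right) = 108 \left(4 \left(-4 + 0\right) - 32\right) = 108 \left(4 \left(-4\right) - 32\right) = 108 \left(-16 - 32\right) = 108 \left(-48\right) = -5184$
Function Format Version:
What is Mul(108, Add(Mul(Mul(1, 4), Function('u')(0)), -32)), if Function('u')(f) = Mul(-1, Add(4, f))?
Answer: -5184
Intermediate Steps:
Function('u')(f) = Add(-4, Mul(-1, f))
Mul(108, Add(Mul(Mul(1, 4), Function('u')(0)), -32)) = Mul(108, Add(Mul(Mul(1, 4), Add(-4, Mul(-1, 0))), -32)) = Mul(108, Add(Mul(4, Add(-4, 0)), -32)) = Mul(108, Add(Mul(4, -4), -32)) = Mul(108, Add(-16, -32)) = Mul(108, -48) = -5184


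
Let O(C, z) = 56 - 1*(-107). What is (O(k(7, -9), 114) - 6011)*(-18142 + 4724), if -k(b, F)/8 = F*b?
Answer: 78468464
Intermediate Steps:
k(b, F) = -8*F*b
O(C, z) = 163 (O(C, z) = 56 + 107 = 163)
(O(k(7, -9), 114) - 6011)*(-18142 + 4724) = (163 - 6011)*(-18142 + 4724) = -5848*(-13418) = 78468464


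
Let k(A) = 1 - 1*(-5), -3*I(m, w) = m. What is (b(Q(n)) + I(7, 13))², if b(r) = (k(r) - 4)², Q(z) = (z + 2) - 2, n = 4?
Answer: 25/9 ≈ 2.7778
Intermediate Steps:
I(m, w) = -m/3
k(A) = 6 (k(A) = 1 + 5 = 6)
Q(z) = z (Q(z) = (2 + z) - 2 = z)
b(r) = 4 (b(r) = (6 - 4)² = 2² = 4)
(b(Q(n)) + I(7, 13))² = (4 - ⅓*7)² = (4 - 7/3)² = (5/3)² = 25/9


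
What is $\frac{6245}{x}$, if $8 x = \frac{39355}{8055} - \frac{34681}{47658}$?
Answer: $\frac{1278593606160}{106415009} \approx 12015.0$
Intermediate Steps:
$x = \frac{106415009}{204738768}$ ($x = \frac{\frac{39355}{8055} - \frac{34681}{47658}}{8} = \frac{39355 \cdot \frac{1}{8055} - \frac{34681}{47658}}{8} = \frac{\frac{7871}{1611} - \frac{34681}{47658}}{8} = \frac{1}{8} \cdot \frac{106415009}{25592346} = \frac{106415009}{204738768} \approx 0.51976$)
$\frac{6245}{x} = \frac{6245}{\frac{106415009}{204738768}} = 6245 \cdot \frac{204738768}{106415009} = \frac{1278593606160}{106415009}$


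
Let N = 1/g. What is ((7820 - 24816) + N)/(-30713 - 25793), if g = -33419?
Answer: 29894175/99388106 ≈ 0.30078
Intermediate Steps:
N = -1/33419 (N = 1/(-33419) = -1/33419 ≈ -2.9923e-5)
((7820 - 24816) + N)/(-30713 - 25793) = ((7820 - 24816) - 1/33419)/(-30713 - 25793) = (-16996 - 1/33419)/(-56506) = -567989325/33419*(-1/56506) = 29894175/99388106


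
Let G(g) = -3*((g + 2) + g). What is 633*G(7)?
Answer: -30384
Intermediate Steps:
G(g) = -6 - 6*g (G(g) = -3*((2 + g) + g) = -3*(2 + 2*g) = -6 - 6*g)
633*G(7) = 633*(-6 - 6*7) = 633*(-6 - 42) = 633*(-48) = -30384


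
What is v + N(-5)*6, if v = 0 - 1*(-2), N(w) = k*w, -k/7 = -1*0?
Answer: 2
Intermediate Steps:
k = 0 (k = -(-7)*0 = -7*0 = 0)
N(w) = 0 (N(w) = 0*w = 0)
v = 2 (v = 0 + 2 = 2)
v + N(-5)*6 = 2 + 0*6 = 2 + 0 = 2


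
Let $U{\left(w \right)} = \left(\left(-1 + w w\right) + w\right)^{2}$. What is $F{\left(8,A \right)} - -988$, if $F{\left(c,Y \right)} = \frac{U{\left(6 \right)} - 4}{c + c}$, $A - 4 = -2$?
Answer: $\frac{17485}{16} \approx 1092.8$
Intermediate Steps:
$A = 2$ ($A = 4 - 2 = 2$)
$U{\left(w \right)} = \left(-1 + w + w^{2}\right)^{2}$ ($U{\left(w \right)} = \left(\left(-1 + w^{2}\right) + w\right)^{2} = \left(-1 + w + w^{2}\right)^{2}$)
$F{\left(c,Y \right)} = \frac{1677}{2 c}$ ($F{\left(c,Y \right)} = \frac{\left(-1 + 6 + 6^{2}\right)^{2} - 4}{c + c} = \frac{\left(-1 + 6 + 36\right)^{2} - 4}{2 c} = \left(41^{2} - 4\right) \frac{1}{2 c} = \left(1681 - 4\right) \frac{1}{2 c} = 1677 \frac{1}{2 c} = \frac{1677}{2 c}$)
$F{\left(8,A \right)} - -988 = \frac{1677}{2 \cdot 8} - -988 = \frac{1677}{2} \cdot \frac{1}{8} + 988 = \frac{1677}{16} + 988 = \frac{17485}{16}$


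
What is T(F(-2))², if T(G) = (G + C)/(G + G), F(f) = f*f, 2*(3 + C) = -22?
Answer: 25/16 ≈ 1.5625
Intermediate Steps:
C = -14 (C = -3 + (½)*(-22) = -3 - 11 = -14)
F(f) = f²
T(G) = (-14 + G)/(2*G) (T(G) = (G - 14)/(G + G) = (-14 + G)/((2*G)) = (-14 + G)*(1/(2*G)) = (-14 + G)/(2*G))
T(F(-2))² = ((-14 + (-2)²)/(2*((-2)²)))² = ((½)*(-14 + 4)/4)² = ((½)*(¼)*(-10))² = (-5/4)² = 25/16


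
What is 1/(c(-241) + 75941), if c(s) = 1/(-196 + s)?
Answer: 437/33186216 ≈ 1.3168e-5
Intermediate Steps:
1/(c(-241) + 75941) = 1/(1/(-196 - 241) + 75941) = 1/(1/(-437) + 75941) = 1/(-1/437 + 75941) = 1/(33186216/437) = 437/33186216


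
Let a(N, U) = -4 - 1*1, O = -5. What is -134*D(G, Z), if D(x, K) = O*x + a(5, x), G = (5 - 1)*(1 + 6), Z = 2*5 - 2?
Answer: 19430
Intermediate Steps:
Z = 8 (Z = 10 - 2 = 8)
a(N, U) = -5 (a(N, U) = -4 - 1 = -5)
G = 28 (G = 4*7 = 28)
D(x, K) = -5 - 5*x (D(x, K) = -5*x - 5 = -5 - 5*x)
-134*D(G, Z) = -134*(-5 - 5*28) = -134*(-5 - 140) = -134*(-145) = 19430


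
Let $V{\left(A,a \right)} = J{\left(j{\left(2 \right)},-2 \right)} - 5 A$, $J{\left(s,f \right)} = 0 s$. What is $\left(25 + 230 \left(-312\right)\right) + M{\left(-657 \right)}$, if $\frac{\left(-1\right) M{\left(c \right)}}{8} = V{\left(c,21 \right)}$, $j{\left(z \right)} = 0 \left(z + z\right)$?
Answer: $-98015$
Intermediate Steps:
$j{\left(z \right)} = 0$ ($j{\left(z \right)} = 0 \cdot 2 z = 0$)
$J{\left(s,f \right)} = 0$
$V{\left(A,a \right)} = - 5 A$ ($V{\left(A,a \right)} = 0 - 5 A = - 5 A$)
$M{\left(c \right)} = 40 c$ ($M{\left(c \right)} = - 8 \left(- 5 c\right) = 40 c$)
$\left(25 + 230 \left(-312\right)\right) + M{\left(-657 \right)} = \left(25 + 230 \left(-312\right)\right) + 40 \left(-657\right) = \left(25 - 71760\right) - 26280 = -71735 - 26280 = -98015$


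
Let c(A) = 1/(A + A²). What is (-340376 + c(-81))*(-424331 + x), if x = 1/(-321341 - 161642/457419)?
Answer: 13756866263552484402040373/95247991057608 ≈ 1.4443e+11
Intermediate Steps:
x = -457419/146987640521 (x = 1/(-321341 - 161642*1/457419) = 1/(-321341 - 161642/457419) = 1/(-146987640521/457419) = -457419/146987640521 ≈ -3.1120e-6)
(-340376 + c(-81))*(-424331 + x) = (-340376 + 1/((-81)*(1 - 81)))*(-424331 - 457419/146987640521) = (-340376 - 1/81/(-80))*(-62371412490373870/146987640521) = (-340376 - 1/81*(-1/80))*(-62371412490373870/146987640521) = (-340376 + 1/6480)*(-62371412490373870/146987640521) = -2205636479/6480*(-62371412490373870/146987640521) = 13756866263552484402040373/95247991057608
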